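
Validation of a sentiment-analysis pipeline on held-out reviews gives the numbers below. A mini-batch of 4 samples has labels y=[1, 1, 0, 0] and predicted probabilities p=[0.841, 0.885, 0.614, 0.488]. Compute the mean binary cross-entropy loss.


L[0] = -ln(0.841) = 0.1732
L[1] = -ln(0.885) = 0.1222
L[2] = -ln(1-0.614) = -ln(0.386) = 0.9519
L[3] = -ln(1-0.488) = -ln(0.512) = 0.6694
mean = (0.1732 + 0.1222 + 0.9519 + 0.6694)/4 = 0.4792

0.4792


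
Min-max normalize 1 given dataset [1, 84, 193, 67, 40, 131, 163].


min=1, max=193
(1-1)/(193-1) = 0/192 = 0.0

0.0


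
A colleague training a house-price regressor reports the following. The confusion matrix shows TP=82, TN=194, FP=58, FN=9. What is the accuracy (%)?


Accuracy = (TP+TN)/(TP+TN+FP+FN)
= (82+194)/(343)
= 276/343 = 80.47%

80.47%


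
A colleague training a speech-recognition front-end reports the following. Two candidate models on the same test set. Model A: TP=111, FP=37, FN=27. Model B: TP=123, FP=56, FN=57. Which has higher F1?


Model A: P=111/148=0.75, R=111/138=0.8043, F1=2PR/(P+R)=2TP/(2TP+FP+FN)=222/286=0.7762
Model B: P=123/179=0.6872, R=123/180=0.6833, F1=2PR/(P+R)=2TP/(2TP+FP+FN)=246/359=0.6852
0.7762 > 0.6852 → Model A

Model A


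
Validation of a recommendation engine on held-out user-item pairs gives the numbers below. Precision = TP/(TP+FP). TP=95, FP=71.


Precision = TP/(TP+FP)
= 95/(95+71)
= 95/166 = 57.23%

57.23%


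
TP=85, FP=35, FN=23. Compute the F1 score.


Precision = 85/120 = 0.7083
Recall = 85/108 = 0.787
F1 = 2·P·R/(P+R) = 2·TP/(2·TP+FP+FN) = 170/(170+35+23) = 170/228 = 0.7456

0.7456


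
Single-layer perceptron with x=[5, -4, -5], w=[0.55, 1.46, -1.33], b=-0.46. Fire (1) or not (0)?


z = (5)·(0.55) + (-4)·(1.46) + (-5)·(-1.33) - 0.46
  = 3.1
step(z) = 1 (z≥0)

1


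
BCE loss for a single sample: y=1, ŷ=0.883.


BCE = -[y·ln(p) + (1-y)·ln(1-p)]
= -1·ln(0.883) - 0
= -ln(0.883) = 0.1244

0.1244


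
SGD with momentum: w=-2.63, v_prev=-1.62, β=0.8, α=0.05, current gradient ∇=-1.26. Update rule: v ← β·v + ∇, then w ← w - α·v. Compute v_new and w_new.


v_new = 0.8·-1.62 - 1.26 = -1.296 - 1.26 = -2.556
w_new = -2.63 - 0.05·-2.556 = -2.63 + 0.1278 = -2.5022

v_new=-2.556, w_new=-2.5022


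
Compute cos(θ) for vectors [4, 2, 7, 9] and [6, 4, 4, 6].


A·B = 4·6 + 2·4 + 7·4 + 9·6 = 114
‖A‖ = √150 = 12.2474, ‖B‖ = √104 = 10.198
cos = 114/(√150·√104) = 114/√15600 = 0.9127

0.9127


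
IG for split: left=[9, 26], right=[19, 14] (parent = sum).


Parent = [28, 40], H_parent = 0.9774
H_left = 0.8224 (n=35), H_right = 0.9834 (n=33)
H_children = (35/68)·0.8224 + (33/68)·0.9834 = 0.9005
IG = 0.9774 - 0.9005 = 0.0769

0.0769


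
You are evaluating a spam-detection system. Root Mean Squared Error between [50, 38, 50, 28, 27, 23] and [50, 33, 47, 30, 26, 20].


MSE = 48/6 = 8
RMSE = √(48/6) = 2.8284

2.8284


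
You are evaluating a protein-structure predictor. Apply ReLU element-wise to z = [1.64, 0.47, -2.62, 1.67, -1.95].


ReLU(1.64) = max(0, 1.64) = 1.64
ReLU(0.47) = max(0, 0.47) = 0.47
ReLU(-2.62) = max(0, -2.62) = 0.0
ReLU(1.67) = max(0, 1.67) = 1.67
ReLU(-1.95) = max(0, -1.95) = 0.0
result = [1.64, 0.47, 0.0, 1.67, 0.0]

[1.64, 0.47, 0.0, 1.67, 0.0]


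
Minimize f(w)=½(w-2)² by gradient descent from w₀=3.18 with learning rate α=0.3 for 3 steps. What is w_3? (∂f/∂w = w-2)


step 1: grad = 3.18-2 = 1.18; w = 3.18 - 0.3·(1.18) = 2.826
step 2: grad = 2.826-2 = 0.826; w = 2.826 - 0.3·(0.826) = 2.5782
step 3: grad = 2.5782-2 = 0.5782; w = 2.5782 - 0.3·(0.5782) = 2.40474

2.40474


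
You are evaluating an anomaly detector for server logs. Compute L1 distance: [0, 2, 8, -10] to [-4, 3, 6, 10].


d = |0+ 4| + |2-3| + |8-6| + |-10-10|
  = 4 + 1 + 2 + 20
  = 27

27


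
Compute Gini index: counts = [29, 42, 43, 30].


Probabilities: [29/144, 42/144, 43/144, 30/144] ≈ [0.2014, 0.2917, 0.2986, 0.2083]
Σpᵢ² = (841 + 1764 + 1849 + 900)/144² = 5354/20736
Gini = 1 - Σpᵢ² = 1 - 5354/20736 = 0.7418

0.7418


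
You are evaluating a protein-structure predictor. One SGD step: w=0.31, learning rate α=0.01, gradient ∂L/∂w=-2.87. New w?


w_new = w - α·∇
= 0.31 - 0.01·-2.87
= 0.31 + 0.0287
= 0.3387

0.3387


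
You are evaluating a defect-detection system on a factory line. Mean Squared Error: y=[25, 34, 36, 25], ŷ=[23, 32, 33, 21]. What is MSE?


Squared errors: (25-23)²=4, (34-32)²=4, (36-33)²=9, (25-21)²=16
Sum = 33
MSE = 33/4 = 33/4

33/4


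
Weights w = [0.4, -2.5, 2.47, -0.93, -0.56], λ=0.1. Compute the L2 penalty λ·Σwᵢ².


‖w‖₂² = (0.4)² + (-2.5)² + (2.47)² + (-0.93)² + (-0.56)²
     = 0.16 + 6.25 + 6.1009 + 0.8649 + 0.3136
     = 13.6894
λ·‖w‖₂² = 0.1·13.6894 = 1.36894

1.36894


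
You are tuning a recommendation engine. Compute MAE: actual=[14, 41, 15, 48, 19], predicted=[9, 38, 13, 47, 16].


Absolute errors: |14-9|=5, |41-38|=3, |15-13|=2, |48-47|=1, |19-16|=3
Sum = 14
MAE = 14/5 = 14/5

14/5


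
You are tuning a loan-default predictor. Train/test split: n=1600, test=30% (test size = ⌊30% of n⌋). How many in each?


Test = ⌊1600·30/100⌋ = 480
Train = 1600 - 480 = 1120

Train: 1120, Test: 480


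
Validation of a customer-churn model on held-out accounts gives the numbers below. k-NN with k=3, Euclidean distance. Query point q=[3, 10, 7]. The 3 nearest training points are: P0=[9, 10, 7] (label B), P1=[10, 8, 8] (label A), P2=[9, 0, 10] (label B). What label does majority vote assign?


d(q,P0) = 6.0  (label B)
d(q,P1) = 7.3485  (label A)
d(q,P2) = 12.0416  (label B)
Votes: A=1, B=2
Majority → B

B


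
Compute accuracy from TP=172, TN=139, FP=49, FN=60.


Accuracy = (TP+TN)/(TP+TN+FP+FN)
= (172+139)/(420)
= 311/420 = 74.05%

74.05%


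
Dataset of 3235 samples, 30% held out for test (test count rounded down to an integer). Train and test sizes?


Test = ⌊3235·30/100⌋ = 970
Train = 3235 - 970 = 2265

Train: 2265, Test: 970


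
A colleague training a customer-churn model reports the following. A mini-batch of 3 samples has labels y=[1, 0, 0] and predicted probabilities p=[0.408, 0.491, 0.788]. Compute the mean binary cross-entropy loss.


L[0] = -ln(0.408) = 0.8965
L[1] = -ln(1-0.491) = -ln(0.509) = 0.6753
L[2] = -ln(1-0.788) = -ln(0.212) = 1.5512
mean = (0.8965 + 0.6753 + 1.5512)/3 = 1.041

1.041


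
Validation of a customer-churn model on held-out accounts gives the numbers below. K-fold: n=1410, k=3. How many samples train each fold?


Fold size = 1410/3 = 470
Training per fold = 1410 - 470 = 940

940


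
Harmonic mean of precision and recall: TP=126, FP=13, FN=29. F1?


Precision = 126/139 = 0.9065
Recall = 126/155 = 0.8129
F1 = 2·P·R/(P+R) = 2·TP/(2·TP+FP+FN) = 252/(252+13+29) = 252/294 = 0.8571

0.8571


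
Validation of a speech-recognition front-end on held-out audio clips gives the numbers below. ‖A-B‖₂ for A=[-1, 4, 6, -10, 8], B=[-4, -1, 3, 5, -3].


d = √((-1+ 4)² + (4+ 1)² + (6-3)² + (-10-5)² + (8+ 3)²)
  = √(9 + 25 + 9 + 225 + 121)
  = √389 = 19.7231

19.7231


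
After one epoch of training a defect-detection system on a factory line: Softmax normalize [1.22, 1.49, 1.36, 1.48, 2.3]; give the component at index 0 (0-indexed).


Exponentials: e^1.22=3.3872, e^1.49=4.4371, e^1.36=3.8962, e^1.48=4.3929, e^2.3=9.9742
Sum = 26.0876
Softmax = [0.1298, 0.1701, 0.1494, 0.1684, 0.3823]
p[0] = 3.3872/26.0876 = 0.1298

0.1298


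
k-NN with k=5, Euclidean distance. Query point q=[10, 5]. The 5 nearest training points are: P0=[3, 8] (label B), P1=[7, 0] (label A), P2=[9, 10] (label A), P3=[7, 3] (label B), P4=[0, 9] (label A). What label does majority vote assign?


d(q,P0) = 7.6158  (label B)
d(q,P1) = 5.831  (label A)
d(q,P2) = 5.099  (label A)
d(q,P3) = 3.6056  (label B)
d(q,P4) = 10.7703  (label A)
Votes: A=3, B=2
Majority → A

A


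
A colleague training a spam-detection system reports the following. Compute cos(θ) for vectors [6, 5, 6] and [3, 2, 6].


A·B = 6·3 + 5·2 + 6·6 = 64
‖A‖ = √97 = 9.8489, ‖B‖ = √49 = 7
cos = 64/(√97·√49) = 64/√4753 = 0.9283

0.9283


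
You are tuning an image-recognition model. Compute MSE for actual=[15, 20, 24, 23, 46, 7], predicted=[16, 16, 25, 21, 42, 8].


Squared errors: (15-16)²=1, (20-16)²=16, (24-25)²=1, (23-21)²=4, (46-42)²=16, (7-8)²=1
Sum = 39
MSE = 39/6 = 13/2

13/2


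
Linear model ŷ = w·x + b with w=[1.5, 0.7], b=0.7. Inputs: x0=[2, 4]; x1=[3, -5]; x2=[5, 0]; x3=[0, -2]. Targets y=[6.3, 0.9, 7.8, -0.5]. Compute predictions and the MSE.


ŷ0 = (1.5)·(2) + (0.7)·(4) + 0.7 = 6.5
ŷ1 = (1.5)·(3) + (0.7)·(-5) + 0.7 = 1.7
ŷ2 = (1.5)·(5) + (0.7)·(0) + 0.7 = 8.2
ŷ3 = (1.5)·(0) + (0.7)·(-2) + 0.7 = -0.7
errors² = [0.04, 0.64, 0.16, 0.04]
MSE = 0.8800/4 = 0.22

0.22


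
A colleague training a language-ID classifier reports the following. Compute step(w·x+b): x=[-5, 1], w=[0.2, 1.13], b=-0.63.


z = (-5)·(0.2) + (1)·(1.13) - 0.63
  = -0.5
step(z) = 0 (z<0)

0


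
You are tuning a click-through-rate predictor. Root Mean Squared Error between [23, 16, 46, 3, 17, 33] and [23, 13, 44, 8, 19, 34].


MSE = 43/6 = 7.1667
RMSE = √(43/6) = 2.6771

2.6771


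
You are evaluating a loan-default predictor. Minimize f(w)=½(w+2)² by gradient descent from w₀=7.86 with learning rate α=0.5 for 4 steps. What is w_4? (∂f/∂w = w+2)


step 1: grad = 7.86+2 = 9.86; w = 7.86 - 0.5·(9.86) = 2.93
step 2: grad = 2.93+2 = 4.93; w = 2.93 - 0.5·(4.93) = 0.465
step 3: grad = 0.465+2 = 2.465; w = 0.465 - 0.5·(2.465) = -0.7675
step 4: grad = -0.7675+2 = 1.2325; w = -0.7675 - 0.5·(1.2325) = -1.38375

-1.38375


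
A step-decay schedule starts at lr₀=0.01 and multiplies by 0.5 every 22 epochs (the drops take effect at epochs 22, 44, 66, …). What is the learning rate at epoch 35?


n_drops = ⌊35/22⌋ = 1
lr = 0.01·0.5^1 = 0.01·0.5 = 0.005

0.005


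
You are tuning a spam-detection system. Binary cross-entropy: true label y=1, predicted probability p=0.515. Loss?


BCE = -[y·ln(p) + (1-y)·ln(1-p)]
= -1·ln(0.515) - 0
= -ln(0.515) = 0.6636

0.6636


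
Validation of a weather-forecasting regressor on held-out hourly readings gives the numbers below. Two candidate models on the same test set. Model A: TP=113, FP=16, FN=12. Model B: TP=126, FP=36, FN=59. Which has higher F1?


Model A: P=113/129=0.876, R=113/125=0.904, F1=2PR/(P+R)=2TP/(2TP+FP+FN)=226/254=0.8898
Model B: P=126/162=0.7778, R=126/185=0.6811, F1=2PR/(P+R)=2TP/(2TP+FP+FN)=252/347=0.7262
0.8898 > 0.7262 → Model A

Model A


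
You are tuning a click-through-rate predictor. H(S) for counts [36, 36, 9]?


Probabilities: [36/81, 36/81, 9/81] ≈ [0.4444, 0.4444, 0.1111]
H = -((36/81)·log₂(36/81) + (36/81)·log₂(36/81) + (9/81)·log₂(9/81))
  = 1.3921 bits

1.3921 bits


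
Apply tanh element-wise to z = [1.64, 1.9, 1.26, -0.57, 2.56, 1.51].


tanh(1.64) = 0.9275
tanh(1.9) = 0.9562
tanh(1.26) = 0.8511
tanh(-0.57) = -0.5154
tanh(2.56) = 0.9881
tanh(1.51) = 0.9069
result = [0.9275, 0.9562, 0.8511, -0.5154, 0.9881, 0.9069]

[0.9275, 0.9562, 0.8511, -0.5154, 0.9881, 0.9069]


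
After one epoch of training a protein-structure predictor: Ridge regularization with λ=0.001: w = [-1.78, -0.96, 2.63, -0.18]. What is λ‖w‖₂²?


‖w‖₂² = (-1.78)² + (-0.96)² + (2.63)² + (-0.18)²
     = 3.1684 + 0.9216 + 6.9169 + 0.0324
     = 11.0393
λ·‖w‖₂² = 0.001·11.0393 = 0.011039

0.011039


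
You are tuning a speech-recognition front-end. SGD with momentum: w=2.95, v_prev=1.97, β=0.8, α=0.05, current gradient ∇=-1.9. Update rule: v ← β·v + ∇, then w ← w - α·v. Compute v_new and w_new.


v_new = 0.8·1.97 - 1.9 = 1.576 - 1.9 = -0.324
w_new = 2.95 - 0.05·-0.324 = 2.95 + 0.0162 = 2.9662

v_new=-0.324, w_new=2.9662


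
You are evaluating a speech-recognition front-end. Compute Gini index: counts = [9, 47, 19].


Probabilities: [9/75, 47/75, 19/75] ≈ [0.12, 0.6267, 0.2533]
Σpᵢ² = (81 + 2209 + 361)/75² = 2651/5625
Gini = 1 - Σpᵢ² = 1 - 2651/5625 = 0.5287

0.5287


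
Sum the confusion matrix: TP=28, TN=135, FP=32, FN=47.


Total = TP + TN + FP + FN
= 28 + 135 + 32 + 47
= 242
(Predicted positive: 60, predicted negative: 182)

242


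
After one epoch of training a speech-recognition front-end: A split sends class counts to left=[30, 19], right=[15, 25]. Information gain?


Parent = [45, 44], H_parent = 0.9999
H_left = 0.9633 (n=49), H_right = 0.9544 (n=40)
H_children = (49/89)·0.9633 + (40/89)·0.9544 = 0.9593
IG = 0.9999 - 0.9593 = 0.0406

0.0406


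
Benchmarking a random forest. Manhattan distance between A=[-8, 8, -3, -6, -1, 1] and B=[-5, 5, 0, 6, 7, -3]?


d = |-8+ 5| + |8-5| + |-3-0| + |-6-6| + |-1-7| + |1+ 3|
  = 3 + 3 + 3 + 12 + 8 + 4
  = 33

33


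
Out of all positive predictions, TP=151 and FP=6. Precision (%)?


Precision = TP/(TP+FP)
= 151/(151+6)
= 151/157 = 96.18%

96.18%


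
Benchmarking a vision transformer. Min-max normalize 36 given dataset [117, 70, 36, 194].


min=36, max=194
(36-36)/(194-36) = 0/158 = 0.0

0.0


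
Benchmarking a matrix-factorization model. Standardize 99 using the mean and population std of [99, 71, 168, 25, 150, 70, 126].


μ = 101.2857, σ = 46.5302
z = (99 - 101.2857)/46.5302 = -0.0491

-0.0491


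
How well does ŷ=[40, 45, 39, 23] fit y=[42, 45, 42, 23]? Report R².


ȳ = 38
SS_res = Σ(y-ŷ)² = 13
SS_tot = Σ(y-ȳ)² = 306
R² = 1 - SS_res/SS_tot = 1 - 0.0425 = 0.9575

0.9575


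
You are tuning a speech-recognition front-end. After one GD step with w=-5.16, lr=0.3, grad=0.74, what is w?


w_new = w - α·∇
= -5.16 - 0.3·0.74
= -5.16 - 0.222
= -5.382

-5.382


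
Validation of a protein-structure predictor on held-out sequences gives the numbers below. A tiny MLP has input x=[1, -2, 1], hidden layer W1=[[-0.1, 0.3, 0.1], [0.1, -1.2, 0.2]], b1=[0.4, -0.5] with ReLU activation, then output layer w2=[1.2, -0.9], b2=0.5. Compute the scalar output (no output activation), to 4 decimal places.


z1[0] = (-0.1)·(1) + (0.3)·(-2) + (0.1)·(1) + 0.4 = -0.2
z1[1] = (0.1)·(1) + (-1.2)·(-2) + (0.2)·(1) - 0.5 = 2.2
h = ReLU(z1) = [0.0, 2.2]
output = (1.2)·(0.0) + (-0.9)·(2.2) + 0.5 = -1.48

-1.48


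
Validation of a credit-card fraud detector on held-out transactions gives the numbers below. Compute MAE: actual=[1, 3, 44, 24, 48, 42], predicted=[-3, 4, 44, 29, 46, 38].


Absolute errors: |1+ 3|=4, |3-4|=1, |44-44|=0, |24-29|=5, |48-46|=2, |42-38|=4
Sum = 16
MAE = 16/6 = 8/3

8/3


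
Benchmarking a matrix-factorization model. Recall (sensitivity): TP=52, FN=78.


Recall = TP/(TP+FN)
= 52/(52+78)
= 52/130 = 40.0%

40.0%


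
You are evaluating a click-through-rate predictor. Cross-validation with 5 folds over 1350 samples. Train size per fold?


Fold size = 1350/5 = 270
Training per fold = 1350 - 270 = 1080

1080


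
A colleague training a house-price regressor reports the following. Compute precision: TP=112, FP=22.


Precision = TP/(TP+FP)
= 112/(112+22)
= 112/134 = 83.58%

83.58%


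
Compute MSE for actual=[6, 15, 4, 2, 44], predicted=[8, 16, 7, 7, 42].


Squared errors: (6-8)²=4, (15-16)²=1, (4-7)²=9, (2-7)²=25, (44-42)²=4
Sum = 43
MSE = 43/5 = 43/5

43/5


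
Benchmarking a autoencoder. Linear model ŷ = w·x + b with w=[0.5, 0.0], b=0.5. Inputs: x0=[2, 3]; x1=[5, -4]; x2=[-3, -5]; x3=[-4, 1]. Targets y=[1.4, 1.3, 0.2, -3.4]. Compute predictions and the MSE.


ŷ0 = (0.5)·(2) + (0.0)·(3) + 0.5 = 1.5
ŷ1 = (0.5)·(5) + (0.0)·(-4) + 0.5 = 3.0
ŷ2 = (0.5)·(-3) + (0.0)·(-5) + 0.5 = -1.0
ŷ3 = (0.5)·(-4) + (0.0)·(1) + 0.5 = -1.5
errors² = [0.01, 2.89, 1.44, 3.61]
MSE = 7.9500/4 = 1.9875

1.9875


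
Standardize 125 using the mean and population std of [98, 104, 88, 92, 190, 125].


μ = 116.1667, σ = 35.0828
z = (125 - 116.1667)/35.0828 = 0.2518

0.2518


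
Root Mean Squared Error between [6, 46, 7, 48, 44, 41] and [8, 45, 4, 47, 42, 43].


MSE = 23/6 = 3.8333
RMSE = √(23/6) = 1.9579

1.9579


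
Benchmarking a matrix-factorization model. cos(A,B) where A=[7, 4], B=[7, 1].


A·B = 7·7 + 4·1 = 53
‖A‖ = √65 = 8.0623, ‖B‖ = √50 = 7.0711
cos = 53/(√65·√50) = 53/√3250 = 0.9297

0.9297


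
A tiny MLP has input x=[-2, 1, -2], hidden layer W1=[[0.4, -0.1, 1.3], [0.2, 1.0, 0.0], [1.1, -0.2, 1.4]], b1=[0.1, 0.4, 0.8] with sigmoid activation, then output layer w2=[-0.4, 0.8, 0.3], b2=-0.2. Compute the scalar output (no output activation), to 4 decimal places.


z1[0] = (0.4)·(-2) + (-0.1)·(1) + (1.3)·(-2) + 0.1 = -3.4
z1[1] = (0.2)·(-2) + (1.0)·(1) + (0.0)·(-2) + 0.4 = 1.0
z1[2] = (1.1)·(-2) + (-0.2)·(1) + (1.4)·(-2) + 0.8 = -4.4
h = sigmoid(z1) = [0.0323, 0.7311, 0.0121]
output = (-0.4)·(0.0323) + (0.8)·(0.7311) + (0.3)·(0.0121) - 0.2 = 0.3756

0.3756


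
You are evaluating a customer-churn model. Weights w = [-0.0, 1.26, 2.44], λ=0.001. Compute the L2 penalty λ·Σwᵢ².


‖w‖₂² = (-0.0)² + (1.26)² + (2.44)²
     = 0 + 1.5876 + 5.9536
     = 7.5412
λ·‖w‖₂² = 0.001·7.5412 = 0.007541

0.007541


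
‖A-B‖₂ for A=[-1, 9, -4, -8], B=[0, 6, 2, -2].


d = √((-1-0)² + (9-6)² + (-4-2)² + (-8+ 2)²)
  = √(1 + 9 + 36 + 36)
  = √82 = 9.0554

9.0554


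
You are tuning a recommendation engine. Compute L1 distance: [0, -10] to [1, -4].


d = |0-1| + |-10+ 4|
  = 1 + 6
  = 7

7


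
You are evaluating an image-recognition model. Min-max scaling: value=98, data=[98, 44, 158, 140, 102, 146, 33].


min=33, max=158
(98-33)/(158-33) = 65/125 = 0.52

0.52


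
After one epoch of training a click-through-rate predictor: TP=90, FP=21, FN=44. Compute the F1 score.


Precision = 90/111 = 0.8108
Recall = 90/134 = 0.6716
F1 = 2·P·R/(P+R) = 2·TP/(2·TP+FP+FN) = 180/(180+21+44) = 180/245 = 0.7347

0.7347


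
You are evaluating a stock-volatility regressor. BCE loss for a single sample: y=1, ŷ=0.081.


BCE = -[y·ln(p) + (1-y)·ln(1-p)]
= -1·ln(0.081) - 0
= -ln(0.081) = 2.5133

2.5133


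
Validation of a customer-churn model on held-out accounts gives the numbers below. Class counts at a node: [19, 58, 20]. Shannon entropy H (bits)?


Probabilities: [19/97, 58/97, 20/97] ≈ [0.1959, 0.5979, 0.2062]
H = -((19/97)·log₂(19/97) + (58/97)·log₂(58/97) + (20/97)·log₂(20/97))
  = 1.374 bits

1.374 bits


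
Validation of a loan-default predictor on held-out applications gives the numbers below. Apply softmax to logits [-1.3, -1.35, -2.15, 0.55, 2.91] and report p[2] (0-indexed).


Exponentials: e^-1.3=0.2725, e^-1.35=0.2592, e^-2.15=0.1165, e^0.55=1.7333, e^2.91=18.3568
Sum = 20.7383
Softmax = [0.0131, 0.0125, 0.0056, 0.0836, 0.8852]
p[2] = 0.1165/20.7383 = 0.0056

0.0056


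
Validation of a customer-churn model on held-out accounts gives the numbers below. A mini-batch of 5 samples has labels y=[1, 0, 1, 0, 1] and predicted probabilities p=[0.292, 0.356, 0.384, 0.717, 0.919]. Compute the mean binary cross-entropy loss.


L[0] = -ln(0.292) = 1.231
L[1] = -ln(1-0.356) = -ln(0.644) = 0.4401
L[2] = -ln(0.384) = 0.9571
L[3] = -ln(1-0.717) = -ln(0.283) = 1.2623
L[4] = -ln(0.919) = 0.0845
mean = (1.231 + 0.4401 + 0.9571 + 1.2623 + 0.0845)/5 = 0.795

0.795


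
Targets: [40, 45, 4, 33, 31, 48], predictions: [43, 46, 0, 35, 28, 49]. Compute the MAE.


Absolute errors: |40-43|=3, |45-46|=1, |4-0|=4, |33-35|=2, |31-28|=3, |48-49|=1
Sum = 14
MAE = 14/6 = 7/3

7/3


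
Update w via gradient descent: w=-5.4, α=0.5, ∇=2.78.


w_new = w - α·∇
= -5.4 - 0.5·2.78
= -5.4 - 1.39
= -6.79

-6.79


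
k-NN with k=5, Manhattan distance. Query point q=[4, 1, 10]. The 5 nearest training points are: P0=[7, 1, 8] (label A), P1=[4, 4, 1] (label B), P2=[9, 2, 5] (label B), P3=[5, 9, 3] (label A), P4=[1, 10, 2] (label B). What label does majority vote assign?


d(q,P0) = 5  (label A)
d(q,P1) = 12  (label B)
d(q,P2) = 11  (label B)
d(q,P3) = 16  (label A)
d(q,P4) = 20  (label B)
Votes: A=2, B=3
Majority → B

B


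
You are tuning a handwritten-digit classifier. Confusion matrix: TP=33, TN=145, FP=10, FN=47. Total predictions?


Total = TP + TN + FP + FN
= 33 + 145 + 10 + 47
= 235
(Predicted positive: 43, predicted negative: 192)

235


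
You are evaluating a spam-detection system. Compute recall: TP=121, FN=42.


Recall = TP/(TP+FN)
= 121/(121+42)
= 121/163 = 74.23%

74.23%


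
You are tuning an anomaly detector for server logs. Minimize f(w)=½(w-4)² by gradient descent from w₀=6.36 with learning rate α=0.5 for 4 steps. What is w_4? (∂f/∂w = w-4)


step 1: grad = 6.36-4 = 2.36; w = 6.36 - 0.5·(2.36) = 5.18
step 2: grad = 5.18-4 = 1.18; w = 5.18 - 0.5·(1.18) = 4.59
step 3: grad = 4.59-4 = 0.59; w = 4.59 - 0.5·(0.59) = 4.295
step 4: grad = 4.295-4 = 0.295; w = 4.295 - 0.5·(0.295) = 4.1475

4.1475


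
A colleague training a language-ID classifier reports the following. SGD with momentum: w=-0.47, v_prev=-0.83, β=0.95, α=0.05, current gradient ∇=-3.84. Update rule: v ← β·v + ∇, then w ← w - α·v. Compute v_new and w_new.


v_new = 0.95·-0.83 - 3.84 = -0.7885 - 3.84 = -4.6285
w_new = -0.47 - 0.05·-4.6285 = -0.47 + 0.231425 = -0.238575

v_new=-4.6285, w_new=-0.238575


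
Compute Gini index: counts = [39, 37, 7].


Probabilities: [39/83, 37/83, 7/83] ≈ [0.4699, 0.4458, 0.0843]
Σpᵢ² = (1521 + 1369 + 49)/83² = 2939/6889
Gini = 1 - Σpᵢ² = 1 - 2939/6889 = 0.5734

0.5734


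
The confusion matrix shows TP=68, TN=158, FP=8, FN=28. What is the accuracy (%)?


Accuracy = (TP+TN)/(TP+TN+FP+FN)
= (68+158)/(262)
= 226/262 = 86.26%

86.26%


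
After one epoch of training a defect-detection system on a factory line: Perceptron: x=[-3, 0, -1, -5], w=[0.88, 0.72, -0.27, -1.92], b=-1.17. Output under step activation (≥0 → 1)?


z = (-3)·(0.88) + (0)·(0.72) + (-1)·(-0.27) + (-5)·(-1.92) - 1.17
  = 6.06
step(z) = 1 (z≥0)

1


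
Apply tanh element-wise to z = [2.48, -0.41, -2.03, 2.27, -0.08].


tanh(2.48) = 0.9861
tanh(-0.41) = -0.3885
tanh(-2.03) = -0.9661
tanh(2.27) = 0.9789
tanh(-0.08) = -0.0798
result = [0.9861, -0.3885, -0.9661, 0.9789, -0.0798]

[0.9861, -0.3885, -0.9661, 0.9789, -0.0798]


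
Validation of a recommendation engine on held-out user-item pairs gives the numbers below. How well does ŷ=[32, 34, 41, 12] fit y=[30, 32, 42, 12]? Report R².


ȳ = 29
SS_res = Σ(y-ŷ)² = 9
SS_tot = Σ(y-ȳ)² = 468
R² = 1 - SS_res/SS_tot = 1 - 0.0192 = 0.9808

0.9808


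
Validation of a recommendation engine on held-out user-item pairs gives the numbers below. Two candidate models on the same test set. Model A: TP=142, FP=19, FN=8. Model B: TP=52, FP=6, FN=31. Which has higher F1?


Model A: P=142/161=0.882, R=142/150=0.9467, F1=2PR/(P+R)=2TP/(2TP+FP+FN)=284/311=0.9132
Model B: P=52/58=0.8966, R=52/83=0.6265, F1=2PR/(P+R)=2TP/(2TP+FP+FN)=104/141=0.7376
0.9132 > 0.7376 → Model A

Model A


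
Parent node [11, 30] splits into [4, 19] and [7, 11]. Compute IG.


Parent = [11, 30], H_parent = 0.839
H_left = 0.6666 (n=23), H_right = 0.9641 (n=18)
H_children = (23/41)·0.6666 + (18/41)·0.9641 = 0.7972
IG = 0.839 - 0.7972 = 0.0418

0.0418


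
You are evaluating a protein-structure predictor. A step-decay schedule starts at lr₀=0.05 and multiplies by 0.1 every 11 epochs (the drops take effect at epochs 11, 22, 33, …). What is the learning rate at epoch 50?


n_drops = ⌊50/11⌋ = 4
lr = 0.05·0.1^4 = 0.05·0.0001 = 0.000005

0.000005


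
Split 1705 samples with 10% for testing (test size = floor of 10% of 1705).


Test = ⌊1705·10/100⌋ = 170
Train = 1705 - 170 = 1535

Train: 1535, Test: 170


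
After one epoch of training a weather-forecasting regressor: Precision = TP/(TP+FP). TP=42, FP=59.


Precision = TP/(TP+FP)
= 42/(42+59)
= 42/101 = 41.58%

41.58%


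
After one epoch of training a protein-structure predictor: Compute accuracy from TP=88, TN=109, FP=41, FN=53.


Accuracy = (TP+TN)/(TP+TN+FP+FN)
= (88+109)/(291)
= 197/291 = 67.7%

67.7%


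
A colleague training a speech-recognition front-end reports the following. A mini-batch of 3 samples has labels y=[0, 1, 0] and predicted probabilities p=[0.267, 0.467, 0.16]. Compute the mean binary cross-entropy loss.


L[0] = -ln(1-0.267) = -ln(0.733) = 0.3106
L[1] = -ln(0.467) = 0.7614
L[2] = -ln(1-0.16) = -ln(0.84) = 0.1744
mean = (0.3106 + 0.7614 + 0.1744)/3 = 0.4155

0.4155


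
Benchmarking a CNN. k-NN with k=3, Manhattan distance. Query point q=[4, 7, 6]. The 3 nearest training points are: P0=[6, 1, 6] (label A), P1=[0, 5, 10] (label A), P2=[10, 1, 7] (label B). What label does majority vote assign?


d(q,P0) = 8  (label A)
d(q,P1) = 10  (label A)
d(q,P2) = 13  (label B)
Votes: A=2, B=1
Majority → A

A


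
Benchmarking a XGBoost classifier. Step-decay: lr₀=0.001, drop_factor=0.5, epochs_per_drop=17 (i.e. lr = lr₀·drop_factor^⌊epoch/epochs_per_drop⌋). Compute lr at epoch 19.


n_drops = ⌊19/17⌋ = 1
lr = 0.001·0.5^1 = 0.001·0.5 = 0.0005

0.0005


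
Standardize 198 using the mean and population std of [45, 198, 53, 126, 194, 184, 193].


μ = 141.8571, σ = 63.0089
z = (198 - 141.8571)/63.0089 = 0.891

0.891


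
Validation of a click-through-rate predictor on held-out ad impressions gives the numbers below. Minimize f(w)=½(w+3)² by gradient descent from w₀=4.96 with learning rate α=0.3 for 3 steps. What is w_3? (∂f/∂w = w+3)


step 1: grad = 4.96+3 = 7.96; w = 4.96 - 0.3·(7.96) = 2.572
step 2: grad = 2.572+3 = 5.572; w = 2.572 - 0.3·(5.572) = 0.9004
step 3: grad = 0.9004+3 = 3.9004; w = 0.9004 - 0.3·(3.9004) = -0.26972

-0.26972


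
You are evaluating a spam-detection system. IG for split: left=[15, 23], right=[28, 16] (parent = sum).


Parent = [43, 39], H_parent = 0.9983
H_left = 0.9678 (n=38), H_right = 0.9457 (n=44)
H_children = (38/82)·0.9678 + (44/82)·0.9457 = 0.9559
IG = 0.9983 - 0.9559 = 0.0424

0.0424


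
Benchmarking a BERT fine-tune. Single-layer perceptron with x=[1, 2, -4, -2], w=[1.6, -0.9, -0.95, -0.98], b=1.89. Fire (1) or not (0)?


z = (1)·(1.6) + (2)·(-0.9) + (-4)·(-0.95) + (-2)·(-0.98) + 1.89
  = 7.45
step(z) = 1 (z≥0)

1


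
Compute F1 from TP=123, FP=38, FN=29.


Precision = 123/161 = 0.764
Recall = 123/152 = 0.8092
F1 = 2·P·R/(P+R) = 2·TP/(2·TP+FP+FN) = 246/(246+38+29) = 246/313 = 0.7859

0.7859


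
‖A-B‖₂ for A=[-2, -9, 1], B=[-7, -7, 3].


d = √((-2+ 7)² + (-9+ 7)² + (1-3)²)
  = √(25 + 4 + 4)
  = √33 = 5.7446

5.7446


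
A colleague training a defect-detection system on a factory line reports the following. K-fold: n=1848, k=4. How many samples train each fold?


Fold size = 1848/4 = 462
Training per fold = 1848 - 462 = 1386

1386


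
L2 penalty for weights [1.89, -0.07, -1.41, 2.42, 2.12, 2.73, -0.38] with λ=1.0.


‖w‖₂² = (1.89)² + (-0.07)² + (-1.41)² + (2.42)² + (2.12)² + (2.73)² + (-0.38)²
     = 3.5721 + 0.0049 + 1.9881 + 5.8564 + 4.4944 + 7.4529 + 0.1444
     = 23.5132
λ·‖w‖₂² = 1.0·23.5132 = 23.5132

23.5132


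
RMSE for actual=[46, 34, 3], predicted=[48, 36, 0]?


MSE = 17/3 = 5.6667
RMSE = √(17/3) = 2.3805

2.3805


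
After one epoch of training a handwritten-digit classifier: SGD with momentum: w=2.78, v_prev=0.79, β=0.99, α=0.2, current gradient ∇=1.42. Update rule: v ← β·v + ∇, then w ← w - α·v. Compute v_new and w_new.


v_new = 0.99·0.79 + 1.42 = 0.7821 + 1.42 = 2.2021
w_new = 2.78 - 0.2·2.2021 = 2.78 - 0.44042 = 2.33958

v_new=2.2021, w_new=2.33958


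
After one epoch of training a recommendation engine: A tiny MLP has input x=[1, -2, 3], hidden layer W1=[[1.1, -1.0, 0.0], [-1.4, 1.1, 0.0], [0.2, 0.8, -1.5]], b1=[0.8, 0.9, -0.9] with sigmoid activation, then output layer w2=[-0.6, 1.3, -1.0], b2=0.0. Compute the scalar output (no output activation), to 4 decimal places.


z1[0] = (1.1)·(1) + (-1.0)·(-2) + (0.0)·(3) + 0.8 = 3.9
z1[1] = (-1.4)·(1) + (1.1)·(-2) + (0.0)·(3) + 0.9 = -2.7
z1[2] = (0.2)·(1) + (0.8)·(-2) + (-1.5)·(3) - 0.9 = -6.8
h = sigmoid(z1) = [0.9802, 0.063, 0.0011]
output = (-0.6)·(0.9802) + (1.3)·(0.063) + (-1.0)·(0.0011) + 0.0 = -0.5073

-0.5073


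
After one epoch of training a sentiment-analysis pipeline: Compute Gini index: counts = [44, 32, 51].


Probabilities: [44/127, 32/127, 51/127] ≈ [0.3465, 0.252, 0.4016]
Σpᵢ² = (1936 + 1024 + 2601)/127² = 5561/16129
Gini = 1 - Σpᵢ² = 1 - 5561/16129 = 0.6552

0.6552


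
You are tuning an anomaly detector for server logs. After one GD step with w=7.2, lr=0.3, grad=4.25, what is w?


w_new = w - α·∇
= 7.2 - 0.3·4.25
= 7.2 - 1.275
= 5.925

5.925


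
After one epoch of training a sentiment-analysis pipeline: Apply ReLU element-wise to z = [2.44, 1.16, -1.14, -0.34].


ReLU(2.44) = max(0, 2.44) = 2.44
ReLU(1.16) = max(0, 1.16) = 1.16
ReLU(-1.14) = max(0, -1.14) = 0.0
ReLU(-0.34) = max(0, -0.34) = 0.0
result = [2.44, 1.16, 0.0, 0.0]

[2.44, 1.16, 0.0, 0.0]


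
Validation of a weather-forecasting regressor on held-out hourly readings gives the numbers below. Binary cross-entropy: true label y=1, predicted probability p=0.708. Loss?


BCE = -[y·ln(p) + (1-y)·ln(1-p)]
= -1·ln(0.708) - 0
= -ln(0.708) = 0.3453

0.3453


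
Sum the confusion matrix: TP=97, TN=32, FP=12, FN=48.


Total = TP + TN + FP + FN
= 97 + 32 + 12 + 48
= 189
(Predicted positive: 109, predicted negative: 80)

189


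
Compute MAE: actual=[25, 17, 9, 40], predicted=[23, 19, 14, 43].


Absolute errors: |25-23|=2, |17-19|=2, |9-14|=5, |40-43|=3
Sum = 12
MAE = 12/4 = 3

3


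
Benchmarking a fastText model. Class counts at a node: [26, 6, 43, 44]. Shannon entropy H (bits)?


Probabilities: [26/119, 6/119, 43/119, 44/119] ≈ [0.2185, 0.0504, 0.3613, 0.3697]
H = -((26/119)·log₂(26/119) + (6/119)·log₂(6/119) + (43/119)·log₂(43/119) + (44/119)·log₂(44/119))
  = 1.7581 bits

1.7581 bits


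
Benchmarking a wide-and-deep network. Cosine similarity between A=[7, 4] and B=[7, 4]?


A·B = 7·7 + 4·4 = 65
‖A‖ = √65 = 8.0623, ‖B‖ = √65 = 8.0623
cos = 65/(√65·√65) = 65/√4225 = 1.0

1.0


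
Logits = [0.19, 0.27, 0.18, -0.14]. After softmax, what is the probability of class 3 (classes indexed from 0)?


Exponentials: e^0.19=1.2092, e^0.27=1.31, e^0.18=1.1972, e^-0.14=0.8694
Sum = 4.5858
Softmax = [0.2637, 0.2857, 0.2611, 0.1896]
p[3] = 0.8694/4.5858 = 0.1896

0.1896


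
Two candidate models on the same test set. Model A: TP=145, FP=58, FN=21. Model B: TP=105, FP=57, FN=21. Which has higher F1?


Model A: P=145/203=0.7143, R=145/166=0.8735, F1=2PR/(P+R)=2TP/(2TP+FP+FN)=290/369=0.7859
Model B: P=105/162=0.6481, R=105/126=0.8333, F1=2PR/(P+R)=2TP/(2TP+FP+FN)=210/288=0.7292
0.7859 > 0.7292 → Model A

Model A


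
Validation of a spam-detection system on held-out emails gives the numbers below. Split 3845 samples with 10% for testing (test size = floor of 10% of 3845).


Test = ⌊3845·10/100⌋ = 384
Train = 3845 - 384 = 3461

Train: 3461, Test: 384


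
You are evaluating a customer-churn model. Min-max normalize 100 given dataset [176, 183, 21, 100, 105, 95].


min=21, max=183
(100-21)/(183-21) = 79/162 = 0.4877

0.4877


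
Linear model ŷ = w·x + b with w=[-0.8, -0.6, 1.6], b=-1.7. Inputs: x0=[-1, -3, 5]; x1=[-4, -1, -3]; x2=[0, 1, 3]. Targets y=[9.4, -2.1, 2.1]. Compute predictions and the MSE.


ŷ0 = (-0.8)·(-1) + (-0.6)·(-3) + (1.6)·(5) - 1.7 = 8.9
ŷ1 = (-0.8)·(-4) + (-0.6)·(-1) + (1.6)·(-3) - 1.7 = -2.7
ŷ2 = (-0.8)·(0) + (-0.6)·(1) + (1.6)·(3) - 1.7 = 2.5
errors² = [0.25, 0.36, 0.16]
MSE = 0.7700/3 = 0.2567

0.2567


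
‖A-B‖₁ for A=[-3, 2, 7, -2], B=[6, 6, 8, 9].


d = |-3-6| + |2-6| + |7-8| + |-2-9|
  = 9 + 4 + 1 + 11
  = 25

25


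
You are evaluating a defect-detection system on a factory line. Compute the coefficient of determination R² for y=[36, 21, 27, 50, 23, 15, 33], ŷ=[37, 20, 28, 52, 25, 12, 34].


ȳ = 29.2857
SS_res = Σ(y-ŷ)² = 21
SS_tot = Σ(y-ȳ)² = 805.43
R² = 1 - SS_res/SS_tot = 1 - 0.0261 = 0.9739

0.9739


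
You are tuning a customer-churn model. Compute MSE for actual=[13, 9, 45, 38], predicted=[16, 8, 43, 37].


Squared errors: (13-16)²=9, (9-8)²=1, (45-43)²=4, (38-37)²=1
Sum = 15
MSE = 15/4 = 15/4

15/4


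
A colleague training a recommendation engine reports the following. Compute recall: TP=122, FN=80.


Recall = TP/(TP+FN)
= 122/(122+80)
= 122/202 = 60.4%

60.4%


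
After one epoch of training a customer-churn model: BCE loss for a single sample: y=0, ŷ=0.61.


BCE = -[y·ln(p) + (1-y)·ln(1-p)]
= -0 - 1·ln(1-0.61)
= -ln(0.39) = 0.9416

0.9416


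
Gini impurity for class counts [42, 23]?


Probabilities: [42/65, 23/65] ≈ [0.6462, 0.3538]
Σpᵢ² = (1764 + 529)/65² = 2293/4225
Gini = 1 - Σpᵢ² = 1 - 2293/4225 = 0.4573

0.4573


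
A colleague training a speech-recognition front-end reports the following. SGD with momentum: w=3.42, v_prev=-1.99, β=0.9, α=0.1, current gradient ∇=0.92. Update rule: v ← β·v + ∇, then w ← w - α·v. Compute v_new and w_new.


v_new = 0.9·-1.99 + 0.92 = -1.791 + 0.92 = -0.871
w_new = 3.42 - 0.1·-0.871 = 3.42 + 0.0871 = 3.5071

v_new=-0.871, w_new=3.5071


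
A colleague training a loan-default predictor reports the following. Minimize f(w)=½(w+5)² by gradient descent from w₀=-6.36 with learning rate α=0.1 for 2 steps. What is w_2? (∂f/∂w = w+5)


step 1: grad = -6.36+5 = -1.36; w = -6.36 - 0.1·(-1.36) = -6.224
step 2: grad = -6.224+5 = -1.224; w = -6.224 - 0.1·(-1.224) = -6.1016

-6.1016


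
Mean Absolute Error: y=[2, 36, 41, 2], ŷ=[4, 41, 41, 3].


Absolute errors: |2-4|=2, |36-41|=5, |41-41|=0, |2-3|=1
Sum = 8
MAE = 8/4 = 2

2


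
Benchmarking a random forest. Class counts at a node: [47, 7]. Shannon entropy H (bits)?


Probabilities: [47/54, 7/54] ≈ [0.8704, 0.1296]
H = -((47/54)·log₂(47/54) + (7/54)·log₂(7/54))
  = 0.5564 bits

0.5564 bits


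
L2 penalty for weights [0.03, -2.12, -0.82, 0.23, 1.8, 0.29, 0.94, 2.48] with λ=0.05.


‖w‖₂² = (0.03)² + (-2.12)² + (-0.82)² + (0.23)² + (1.8)² + (0.29)² + (0.94)² + (2.48)²
     = 0.0009 + 4.4944 + 0.6724 + 0.0529 + 3.24 + 0.0841 + 0.8836 + 6.1504
     = 15.5787
λ·‖w‖₂² = 0.05·15.5787 = 0.778935

0.778935


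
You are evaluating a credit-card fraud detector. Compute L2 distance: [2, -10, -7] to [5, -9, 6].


d = √((2-5)² + (-10+ 9)² + (-7-6)²)
  = √(9 + 1 + 169)
  = √179 = 13.3791

13.3791


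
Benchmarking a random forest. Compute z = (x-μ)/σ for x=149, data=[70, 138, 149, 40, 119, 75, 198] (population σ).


μ = 112.7143, σ = 50.4316
z = (149 - 112.7143)/50.4316 = 0.7195

0.7195


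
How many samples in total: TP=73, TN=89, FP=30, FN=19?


Total = TP + TN + FP + FN
= 73 + 89 + 30 + 19
= 211
(Predicted positive: 103, predicted negative: 108)

211


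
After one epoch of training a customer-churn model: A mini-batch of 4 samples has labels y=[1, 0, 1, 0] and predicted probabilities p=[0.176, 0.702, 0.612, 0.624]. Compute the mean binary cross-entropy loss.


L[0] = -ln(0.176) = 1.7373
L[1] = -ln(1-0.702) = -ln(0.298) = 1.2107
L[2] = -ln(0.612) = 0.491
L[3] = -ln(1-0.624) = -ln(0.376) = 0.9782
mean = (1.7373 + 1.2107 + 0.491 + 0.9782)/4 = 1.1043

1.1043


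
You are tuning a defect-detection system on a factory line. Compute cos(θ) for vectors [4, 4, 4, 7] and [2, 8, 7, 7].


A·B = 4·2 + 4·8 + 4·7 + 7·7 = 117
‖A‖ = √97 = 9.8489, ‖B‖ = √166 = 12.8841
cos = 117/(√97·√166) = 117/√16102 = 0.922

0.922


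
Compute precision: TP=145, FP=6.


Precision = TP/(TP+FP)
= 145/(145+6)
= 145/151 = 96.03%

96.03%


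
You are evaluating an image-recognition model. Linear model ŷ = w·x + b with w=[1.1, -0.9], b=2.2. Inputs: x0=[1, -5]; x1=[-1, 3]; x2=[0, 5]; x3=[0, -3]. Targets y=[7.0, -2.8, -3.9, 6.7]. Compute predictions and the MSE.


ŷ0 = (1.1)·(1) + (-0.9)·(-5) + 2.2 = 7.8
ŷ1 = (1.1)·(-1) + (-0.9)·(3) + 2.2 = -1.6
ŷ2 = (1.1)·(0) + (-0.9)·(5) + 2.2 = -2.3
ŷ3 = (1.1)·(0) + (-0.9)·(-3) + 2.2 = 4.9
errors² = [0.64, 1.44, 2.56, 3.24]
MSE = 7.8800/4 = 1.97

1.97


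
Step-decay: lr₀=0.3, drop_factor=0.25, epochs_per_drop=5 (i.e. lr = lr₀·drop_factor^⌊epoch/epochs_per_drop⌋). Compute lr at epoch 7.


n_drops = ⌊7/5⌋ = 1
lr = 0.3·0.25^1 = 0.3·0.25 = 0.075

0.075


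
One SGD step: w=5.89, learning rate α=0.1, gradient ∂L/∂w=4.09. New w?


w_new = w - α·∇
= 5.89 - 0.1·4.09
= 5.89 - 0.409
= 5.481

5.481


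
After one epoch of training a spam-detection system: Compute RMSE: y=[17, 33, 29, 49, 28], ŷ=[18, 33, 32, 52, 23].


MSE = 44/5 = 8.8
RMSE = √(44/5) = 2.9665

2.9665


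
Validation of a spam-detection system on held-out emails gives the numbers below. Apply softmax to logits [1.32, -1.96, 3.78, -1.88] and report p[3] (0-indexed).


Exponentials: e^1.32=3.7434, e^-1.96=0.1409, e^3.78=43.816, e^-1.88=0.1526
Sum = 47.8529
Softmax = [0.0782, 0.0029, 0.9156, 0.0032]
p[3] = 0.1526/47.8529 = 0.0032

0.0032


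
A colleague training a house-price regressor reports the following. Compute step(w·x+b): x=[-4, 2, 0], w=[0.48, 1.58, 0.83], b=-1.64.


z = (-4)·(0.48) + (2)·(1.58) + (0)·(0.83) - 1.64
  = -0.4
step(z) = 0 (z<0)

0


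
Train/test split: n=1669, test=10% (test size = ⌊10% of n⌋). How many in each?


Test = ⌊1669·10/100⌋ = 166
Train = 1669 - 166 = 1503

Train: 1503, Test: 166


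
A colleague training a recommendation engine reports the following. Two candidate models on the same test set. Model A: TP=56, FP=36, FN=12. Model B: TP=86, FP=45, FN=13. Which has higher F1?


Model A: P=56/92=0.6087, R=56/68=0.8235, F1=2PR/(P+R)=2TP/(2TP+FP+FN)=112/160=0.7
Model B: P=86/131=0.6565, R=86/99=0.8687, F1=2PR/(P+R)=2TP/(2TP+FP+FN)=172/230=0.7478
0.7 < 0.7478 → Model B

Model B


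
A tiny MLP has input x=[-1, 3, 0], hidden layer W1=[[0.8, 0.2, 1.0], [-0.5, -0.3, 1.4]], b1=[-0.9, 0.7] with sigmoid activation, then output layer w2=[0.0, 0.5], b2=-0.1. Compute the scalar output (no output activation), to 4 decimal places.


z1[0] = (0.8)·(-1) + (0.2)·(3) + (1.0)·(0) - 0.9 = -1.1
z1[1] = (-0.5)·(-1) + (-0.3)·(3) + (1.4)·(0) + 0.7 = 0.3
h = sigmoid(z1) = [0.2497, 0.5744]
output = (0.0)·(0.2497) + (0.5)·(0.5744) - 0.1 = 0.1872

0.1872


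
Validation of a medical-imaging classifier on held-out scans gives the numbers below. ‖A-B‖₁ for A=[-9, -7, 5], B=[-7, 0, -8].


d = |-9+ 7| + |-7-0| + |5+ 8|
  = 2 + 7 + 13
  = 22

22


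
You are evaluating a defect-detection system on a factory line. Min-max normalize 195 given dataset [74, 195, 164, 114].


min=74, max=195
(195-74)/(195-74) = 121/121 = 1.0

1.0


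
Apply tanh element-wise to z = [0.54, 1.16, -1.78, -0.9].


tanh(0.54) = 0.493
tanh(1.16) = 0.821
tanh(-1.78) = -0.9447
tanh(-0.9) = -0.7163
result = [0.493, 0.821, -0.9447, -0.7163]

[0.493, 0.821, -0.9447, -0.7163]


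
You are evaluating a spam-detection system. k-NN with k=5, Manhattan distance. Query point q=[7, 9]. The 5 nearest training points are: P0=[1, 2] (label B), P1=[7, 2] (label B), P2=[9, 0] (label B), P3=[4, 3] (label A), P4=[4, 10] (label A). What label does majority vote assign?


d(q,P0) = 13  (label B)
d(q,P1) = 7  (label B)
d(q,P2) = 11  (label B)
d(q,P3) = 9  (label A)
d(q,P4) = 4  (label A)
Votes: A=2, B=3
Majority → B

B


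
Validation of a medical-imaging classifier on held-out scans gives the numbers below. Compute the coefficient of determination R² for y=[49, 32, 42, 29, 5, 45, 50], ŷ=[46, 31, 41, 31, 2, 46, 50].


ȳ = 36
SS_res = Σ(y-ŷ)² = 25
SS_tot = Σ(y-ȳ)² = 1508
R² = 1 - SS_res/SS_tot = 1 - 0.0166 = 0.9834

0.9834
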